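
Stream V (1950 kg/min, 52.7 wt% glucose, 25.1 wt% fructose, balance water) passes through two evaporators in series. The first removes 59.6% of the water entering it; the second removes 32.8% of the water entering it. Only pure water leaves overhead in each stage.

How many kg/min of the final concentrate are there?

water in feed = 1950×0.222 = 432.9 kg/min.
After stage 1: water left = (1−0.596)×432.9 = 174.89; stream total = 1692 kg/min.
After stage 2: water left = (1−0.328)×174.89 = 117.53; final concentrate = 1634.6 kg/min.

1635 kg/min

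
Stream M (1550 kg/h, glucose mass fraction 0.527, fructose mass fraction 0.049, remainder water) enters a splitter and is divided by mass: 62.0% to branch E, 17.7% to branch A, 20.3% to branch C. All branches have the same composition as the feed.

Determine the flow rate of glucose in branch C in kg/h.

165.8 kg/h

Branch C total = 0.203×1550 = 314.65 kg/h.
glucose in C = 0.527×314.65 = 165.82 kg/h.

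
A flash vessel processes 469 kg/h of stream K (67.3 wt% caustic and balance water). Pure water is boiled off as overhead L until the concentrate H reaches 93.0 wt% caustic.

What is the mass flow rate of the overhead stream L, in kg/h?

129.6 kg/h

caustic is conserved: 469×0.673 = 315.64 kg/h all reports to the concentrate.
Concentrate = 315.64/(target fraction) = 339.39 kg/h.
Overhead = 469 − 339.39 = 129.61 kg/h.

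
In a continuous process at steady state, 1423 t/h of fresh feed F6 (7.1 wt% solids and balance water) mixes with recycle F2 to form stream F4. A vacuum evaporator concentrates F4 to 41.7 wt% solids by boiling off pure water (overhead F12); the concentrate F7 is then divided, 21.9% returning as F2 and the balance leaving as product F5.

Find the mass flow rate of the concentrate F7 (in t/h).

Overall solids balance (none leaves overhead): solids in fresh feed = solids in product, i.e. 1423×0.071 = (1−0.219)·F7·0.417.
F7 = 101.03/(0.417×0.781) = 310.22 t/h.

310.2 t/h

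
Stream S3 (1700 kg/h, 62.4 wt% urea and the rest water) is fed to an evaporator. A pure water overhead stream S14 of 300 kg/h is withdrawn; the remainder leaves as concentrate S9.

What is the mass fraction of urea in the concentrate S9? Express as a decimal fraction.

urea is not removed: 1700×0.624 = 1060.8 kg/h of urea enters S9.
Concentrate = 1700 − 300 = 1400 kg/h.
Mass fraction = 1060.8/1400 = 0.7577.

0.7577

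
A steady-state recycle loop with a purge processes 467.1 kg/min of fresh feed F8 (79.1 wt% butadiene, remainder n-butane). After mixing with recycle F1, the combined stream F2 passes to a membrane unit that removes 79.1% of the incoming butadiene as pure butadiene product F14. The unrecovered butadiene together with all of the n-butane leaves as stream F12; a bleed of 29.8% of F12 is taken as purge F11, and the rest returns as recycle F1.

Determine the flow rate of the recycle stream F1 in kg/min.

293.5 kg/min

n-butane enters only via F8 and leaves only via the purge: 467.1×0.209 = 0.298×(n-butane in F12), and the membrane unit passes all n-butane, so n-butane in F2 = n-butane in F12 = 327.6 kg/min.
butadiene in F2: m_A = 467.1×0.791 + (1−0.298)·(1−0.791)·m_A, so m_A = 369.48/0.8533 = 433.01 kg/min.
F12 = (1−0.791)×433.01 + 327.6 = 418.1 kg/min.
Recycle F1 = (1−0.298)×418.1 = 293.5 kg/min.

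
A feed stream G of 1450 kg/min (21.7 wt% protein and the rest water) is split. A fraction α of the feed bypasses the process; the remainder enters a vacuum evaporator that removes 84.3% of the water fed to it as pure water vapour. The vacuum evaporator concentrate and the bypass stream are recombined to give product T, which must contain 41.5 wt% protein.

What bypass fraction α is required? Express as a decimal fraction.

0.277

All 1450×0.217 = 314.65 kg/min of protein reaches T, so T = 314.65/0.415 = 758.19 kg/min and vapour = 691.81 kg/min.
The evaporator receives (1−α)·1450 of feed at 0.783 water and removes 0.843 of that water:
0.843×0.783×(1−α)×1450 = 691.81
(1−α) = 691.81/957.1 = 0.7228;  α = 0.2772.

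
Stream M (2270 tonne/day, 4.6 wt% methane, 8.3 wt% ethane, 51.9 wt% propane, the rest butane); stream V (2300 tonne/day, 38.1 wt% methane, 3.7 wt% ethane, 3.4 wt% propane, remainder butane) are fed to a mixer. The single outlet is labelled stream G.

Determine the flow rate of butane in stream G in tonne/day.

2059 tonne/day

butane out = butane in = 2270×0.352 + 2300×0.548 = 2059.4 tonne/day.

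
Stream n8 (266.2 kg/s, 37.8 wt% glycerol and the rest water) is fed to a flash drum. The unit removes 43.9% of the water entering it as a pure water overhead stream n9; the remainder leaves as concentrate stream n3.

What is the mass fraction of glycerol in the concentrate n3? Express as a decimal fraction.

0.520

glycerol is not removed: 266.2×0.378 = 100.62 kg/s of glycerol enters n3.
water entering = 266.2×0.622 = 165.58 kg/s; overhead removed = 0.439×165.58 = 72.688 kg/s.
Concentrate = 266.2 − 72.688 = 193.51 kg/s.
Mass fraction = 100.62/193.51 = 0.520.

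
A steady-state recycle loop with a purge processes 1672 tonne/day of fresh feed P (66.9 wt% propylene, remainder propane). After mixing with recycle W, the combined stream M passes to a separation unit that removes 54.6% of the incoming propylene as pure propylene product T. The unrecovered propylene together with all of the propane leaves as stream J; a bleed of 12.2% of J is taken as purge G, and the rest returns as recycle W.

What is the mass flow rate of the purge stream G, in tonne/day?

propane enters only via P and leaves only via the purge: 1672×0.331 = 0.122×(propane in J), and the separation unit passes all propane, so propane in M = propane in J = 4536.3 tonne/day.
propylene in M: m_A = 1672×0.669 + (1−0.122)·(1−0.546)·m_A, so m_A = 1118.6/0.6014 = 1860 tonne/day.
J = (1−0.546)×1860 + 4536.3 = 5380.8 tonne/day.
Purge G = 0.122×5380.8 = 656.45 tonne/day.

656.5 tonne/day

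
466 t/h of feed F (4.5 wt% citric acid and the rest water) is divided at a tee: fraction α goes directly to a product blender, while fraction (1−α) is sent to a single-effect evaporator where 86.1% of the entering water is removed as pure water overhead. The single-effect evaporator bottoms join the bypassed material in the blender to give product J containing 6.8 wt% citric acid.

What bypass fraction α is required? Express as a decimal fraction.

All 466×0.045 = 20.97 t/h of citric acid reaches J, so J = 20.97/0.068 = 308.38 t/h and vapour = 157.62 t/h.
The evaporator receives (1−α)·466 of feed at 0.955 water and removes 0.861 of that water:
0.861×0.955×(1−α)×466 = 157.62
(1−α) = 157.62/383.17 = 0.4114;  α = 0.5886.

0.589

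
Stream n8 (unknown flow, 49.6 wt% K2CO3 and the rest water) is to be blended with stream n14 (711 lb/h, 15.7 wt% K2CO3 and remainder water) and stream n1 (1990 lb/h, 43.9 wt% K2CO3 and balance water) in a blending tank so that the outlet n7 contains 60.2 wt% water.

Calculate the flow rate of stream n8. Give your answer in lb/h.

Let n8 be the unknown flow. Total out = 2701 + n8.
water balance: 1715.8 + 0.504·n8 = 0.602·(2701 + n8)
(0.504 − 0.602)·n8 = 0.602×2701 − 1715.8 = -89.761
n8 = -89.761 / -0.098 = 915.93 lb/h

915.9 lb/h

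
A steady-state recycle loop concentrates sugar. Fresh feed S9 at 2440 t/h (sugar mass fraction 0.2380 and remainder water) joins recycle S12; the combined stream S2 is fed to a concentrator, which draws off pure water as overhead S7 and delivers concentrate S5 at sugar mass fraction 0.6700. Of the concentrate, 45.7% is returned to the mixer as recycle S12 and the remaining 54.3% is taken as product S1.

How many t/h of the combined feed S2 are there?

3169 t/h

Overall sugar balance (none leaves overhead): sugar in fresh feed = sugar in product, i.e. 2440×0.238 = (1−0.457)·S5·0.670.
S5 = 580.72/(0.670×0.543) = 1596.2 t/h.
Recycle S12 = 0.457×1596.2 = 729.47 t/h.
Combined feed S2 = 2440 + 729.47 = 3169.5 t/h.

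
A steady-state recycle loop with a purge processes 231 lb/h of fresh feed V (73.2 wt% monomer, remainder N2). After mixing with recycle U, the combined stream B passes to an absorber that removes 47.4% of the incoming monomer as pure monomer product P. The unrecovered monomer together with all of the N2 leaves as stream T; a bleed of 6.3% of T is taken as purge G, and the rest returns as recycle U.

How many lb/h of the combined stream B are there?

N2 enters only via V and leaves only via the purge: 231×0.268 = 0.063×(N2 in T), and the absorber passes all N2, so N2 in B = N2 in T = 982.67 lb/h.
monomer in B: m_A = 231×0.732 + (1−0.063)·(1−0.474)·m_A, so m_A = 169.09/0.5071 = 333.42 lb/h.
B = 333.42 + 982.67 = 1316.1 lb/h.

1316 lb/h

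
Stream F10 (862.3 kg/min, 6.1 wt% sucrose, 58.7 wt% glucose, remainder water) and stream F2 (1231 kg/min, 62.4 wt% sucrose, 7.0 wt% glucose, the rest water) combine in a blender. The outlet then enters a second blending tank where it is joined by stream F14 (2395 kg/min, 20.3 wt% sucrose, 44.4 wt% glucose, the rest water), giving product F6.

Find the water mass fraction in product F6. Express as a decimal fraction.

Overall, product flow = 4488.3 kg/min.
water in = 862.3×0.352 + 1231×0.306 + 2395×0.353 = 1525.7 kg/min.
water fraction in F6 = 0.3399.

0.3399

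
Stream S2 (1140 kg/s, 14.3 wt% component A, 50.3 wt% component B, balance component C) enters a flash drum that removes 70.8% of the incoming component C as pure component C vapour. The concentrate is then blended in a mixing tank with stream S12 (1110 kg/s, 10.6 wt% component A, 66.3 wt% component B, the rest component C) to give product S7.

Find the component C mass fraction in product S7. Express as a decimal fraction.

0.191

Vapour removed = 0.708×0.354×1140 = 285.72 kg/s; concentrate = 854.28 kg/s.
component C reaching the mixer = 117.84 (from concentrate) + 1110×0.231 = 374.25 kg/s.
Product flow = 854.28 + 1110 = 1964.3 kg/s; component C fraction = 0.191.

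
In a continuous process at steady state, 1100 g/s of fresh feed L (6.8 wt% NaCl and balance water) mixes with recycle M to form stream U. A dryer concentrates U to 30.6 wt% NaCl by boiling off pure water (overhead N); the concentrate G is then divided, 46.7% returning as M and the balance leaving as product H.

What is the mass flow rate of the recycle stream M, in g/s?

Overall NaCl balance (none leaves overhead): NaCl in fresh feed = NaCl in product, i.e. 1100×0.068 = (1−0.467)·G·0.306.
G = 74.8/(0.306×0.533) = 458.62 g/s.
Recycle M = 0.467×458.62 = 214.18 g/s.

214.2 g/s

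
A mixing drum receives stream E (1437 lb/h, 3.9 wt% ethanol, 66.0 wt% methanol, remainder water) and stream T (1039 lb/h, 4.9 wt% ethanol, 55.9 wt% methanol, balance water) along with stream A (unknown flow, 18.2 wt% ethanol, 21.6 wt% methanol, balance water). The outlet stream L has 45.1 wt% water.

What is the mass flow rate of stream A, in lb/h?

1833 lb/h

Let A be the unknown flow. Total out = 2476 + A.
water balance: 839.83 + 0.602·A = 0.451·(2476 + A)
(0.602 − 0.451)·A = 0.451×2476 − 839.83 = 276.85
A = 276.85 / 0.151 = 1833.5 lb/h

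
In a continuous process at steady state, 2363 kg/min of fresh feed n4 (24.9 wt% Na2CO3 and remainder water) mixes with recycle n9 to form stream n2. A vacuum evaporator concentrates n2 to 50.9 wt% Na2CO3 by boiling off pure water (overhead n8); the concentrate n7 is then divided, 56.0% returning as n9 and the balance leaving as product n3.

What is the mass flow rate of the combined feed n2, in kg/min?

Overall Na2CO3 balance (none leaves overhead): Na2CO3 in fresh feed = Na2CO3 in product, i.e. 2363×0.249 = (1−0.560)·n7·0.509.
n7 = 588.39/(0.509×0.440) = 2627.2 kg/min.
Recycle n9 = 0.560×2627.2 = 1471.2 kg/min.
Combined feed n2 = 2363 + 1471.2 = 3834.2 kg/min.

3834 kg/min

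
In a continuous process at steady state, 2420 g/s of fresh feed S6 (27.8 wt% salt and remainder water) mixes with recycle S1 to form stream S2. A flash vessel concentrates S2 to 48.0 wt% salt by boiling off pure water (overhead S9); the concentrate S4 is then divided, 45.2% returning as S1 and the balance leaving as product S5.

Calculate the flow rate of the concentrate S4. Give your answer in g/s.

Overall salt balance (none leaves overhead): salt in fresh feed = salt in product, i.e. 2420×0.278 = (1−0.452)·S4·0.480.
S4 = 672.76/(0.480×0.548) = 2557.6 g/s.

2558 g/s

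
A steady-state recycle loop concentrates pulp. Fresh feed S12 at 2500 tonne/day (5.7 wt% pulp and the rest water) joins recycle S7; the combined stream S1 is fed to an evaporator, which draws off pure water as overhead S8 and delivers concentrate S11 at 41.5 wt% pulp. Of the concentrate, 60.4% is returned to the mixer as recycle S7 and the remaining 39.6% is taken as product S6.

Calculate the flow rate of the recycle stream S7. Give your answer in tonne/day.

Overall pulp balance (none leaves overhead): pulp in fresh feed = pulp in product, i.e. 2500×0.057 = (1−0.604)·S11·0.415.
S11 = 142.5/(0.415×0.396) = 867.1 tonne/day.
Recycle S7 = 0.604×867.1 = 523.73 tonne/day.

523.7 tonne/day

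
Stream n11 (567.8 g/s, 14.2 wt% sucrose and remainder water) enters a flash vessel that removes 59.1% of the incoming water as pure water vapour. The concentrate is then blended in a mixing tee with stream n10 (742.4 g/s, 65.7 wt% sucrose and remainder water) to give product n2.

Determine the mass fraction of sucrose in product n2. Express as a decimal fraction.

0.5560

Vapour removed = 0.591×0.858×567.8 = 287.92 g/s; concentrate = 279.88 g/s.
sucrose reaching the mixer = 80.628 (from concentrate) + 742.4×0.657 = 568.38 g/s.
Product flow = 279.88 + 742.4 = 1022.3 g/s; sucrose fraction = 0.5560.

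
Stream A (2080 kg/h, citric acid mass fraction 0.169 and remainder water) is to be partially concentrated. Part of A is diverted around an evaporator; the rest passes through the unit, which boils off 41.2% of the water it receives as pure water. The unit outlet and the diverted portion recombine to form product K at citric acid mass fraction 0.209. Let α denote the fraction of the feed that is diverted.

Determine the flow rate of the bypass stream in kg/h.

917.3 kg/h

All 2080×0.169 = 351.52 kg/h of citric acid reaches K, so K = 351.52/0.209 = 1681.9 kg/h and vapour = 398.09 kg/h.
The evaporator receives (1−α)·2080 of feed at 0.831 water and removes 0.412 of that water:
0.412×0.831×(1−α)×2080 = 398.09
(1−α) = 398.09/712.13 = 0.5590;  α = 0.4410.
Bypass flow = 0.4410×2080 = 917.27 kg/h.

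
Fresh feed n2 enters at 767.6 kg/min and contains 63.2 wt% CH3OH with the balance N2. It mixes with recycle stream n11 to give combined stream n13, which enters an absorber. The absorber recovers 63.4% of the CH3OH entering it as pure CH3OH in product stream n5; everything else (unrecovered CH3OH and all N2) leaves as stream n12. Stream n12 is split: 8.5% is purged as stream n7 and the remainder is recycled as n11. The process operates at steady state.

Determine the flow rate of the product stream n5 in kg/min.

CH3OH in n13: m_A = 767.6×0.632 + (1−0.085)·(1−0.634)·m_A, so m_A = 485.12/0.6651 = 729.39 kg/min.
Product n5 = 0.634×729.39 = 462.43 kg/min.

462.4 kg/min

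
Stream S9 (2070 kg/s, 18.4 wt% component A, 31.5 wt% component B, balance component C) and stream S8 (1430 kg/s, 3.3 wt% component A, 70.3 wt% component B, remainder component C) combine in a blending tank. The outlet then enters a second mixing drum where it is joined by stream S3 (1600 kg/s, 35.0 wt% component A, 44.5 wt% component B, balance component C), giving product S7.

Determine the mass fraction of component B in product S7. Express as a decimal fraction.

0.465

Overall, product flow = 5100 kg/s.
component B in = 2070×0.315 + 1430×0.703 + 1600×0.445 = 2369.3 kg/s.
component B fraction in S7 = 0.465.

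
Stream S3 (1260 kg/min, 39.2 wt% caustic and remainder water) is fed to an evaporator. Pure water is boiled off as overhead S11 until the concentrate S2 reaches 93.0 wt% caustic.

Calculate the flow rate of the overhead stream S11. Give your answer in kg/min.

728.9 kg/min

caustic is conserved: 1260×0.392 = 493.92 kg/min all reports to the concentrate.
Concentrate = 493.92/(target fraction) = 531.1 kg/min.
Overhead = 1260 − 531.1 = 728.9 kg/min.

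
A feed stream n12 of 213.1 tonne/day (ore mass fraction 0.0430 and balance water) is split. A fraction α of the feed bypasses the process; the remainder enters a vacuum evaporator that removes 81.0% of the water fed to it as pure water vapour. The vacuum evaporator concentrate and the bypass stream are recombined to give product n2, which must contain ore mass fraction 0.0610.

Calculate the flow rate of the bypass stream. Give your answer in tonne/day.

132 tonne/day

All 213.1×0.043 = 9.1633 tonne/day of ore reaches n2, so n2 = 9.1633/0.061 = 150.22 tonne/day and vapour = 62.882 tonne/day.
The evaporator receives (1−α)·213.1 of feed at 0.957 water and removes 0.810 of that water:
0.810×0.957×(1−α)×213.1 = 62.882
(1−α) = 62.882/165.19 = 0.3807;  α = 0.6193.
Bypass flow = 0.6193×213.1 = 131.98 tonne/day.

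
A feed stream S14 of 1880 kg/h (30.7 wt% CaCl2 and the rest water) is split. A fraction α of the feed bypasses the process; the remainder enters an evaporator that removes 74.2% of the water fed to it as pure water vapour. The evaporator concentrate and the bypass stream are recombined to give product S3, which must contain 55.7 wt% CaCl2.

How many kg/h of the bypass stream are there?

All 1880×0.307 = 577.16 kg/h of CaCl2 reaches S3, so S3 = 577.16/0.557 = 1036.2 kg/h and vapour = 843.81 kg/h.
The evaporator receives (1−α)·1880 of feed at 0.693 water and removes 0.742 of that water:
0.742×0.693×(1−α)×1880 = 843.81
(1−α) = 843.81/966.71 = 0.8729;  α = 0.1271.
Bypass flow = 0.1271×1880 = 239.01 kg/h.

239 kg/h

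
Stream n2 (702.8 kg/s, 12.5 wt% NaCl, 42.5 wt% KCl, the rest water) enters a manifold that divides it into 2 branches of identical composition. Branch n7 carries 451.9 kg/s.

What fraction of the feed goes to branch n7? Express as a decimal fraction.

0.643

Fraction to n7 = 451.9/702.8 = 0.6430.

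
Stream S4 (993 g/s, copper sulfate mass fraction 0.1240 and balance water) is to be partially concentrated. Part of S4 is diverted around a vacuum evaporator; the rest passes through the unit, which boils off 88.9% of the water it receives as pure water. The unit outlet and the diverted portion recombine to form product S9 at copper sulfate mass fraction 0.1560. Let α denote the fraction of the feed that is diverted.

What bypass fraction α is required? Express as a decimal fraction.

0.737

All 993×0.124 = 123.13 g/s of copper sulfate reaches S9, so S9 = 123.13/0.156 = 789.31 g/s and vapour = 203.69 g/s.
The evaporator receives (1−α)·993 of feed at 0.876 water and removes 0.889 of that water:
0.889×0.876×(1−α)×993 = 203.69
(1−α) = 203.69/773.31 = 0.2634;  α = 0.7366.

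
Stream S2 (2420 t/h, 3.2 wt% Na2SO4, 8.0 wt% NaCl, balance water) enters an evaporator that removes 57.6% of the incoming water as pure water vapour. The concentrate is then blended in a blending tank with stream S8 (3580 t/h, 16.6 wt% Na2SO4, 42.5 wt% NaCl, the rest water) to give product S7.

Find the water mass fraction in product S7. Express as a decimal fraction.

Vapour removed = 0.576×0.888×2420 = 1237.8 t/h; concentrate = 1182.2 t/h.
water reaching the mixer = 911.16 (from concentrate) + 3580×0.409 = 2375.4 t/h.
Product flow = 1182.2 + 3580 = 4762.2 t/h; water fraction = 0.4988.

0.4988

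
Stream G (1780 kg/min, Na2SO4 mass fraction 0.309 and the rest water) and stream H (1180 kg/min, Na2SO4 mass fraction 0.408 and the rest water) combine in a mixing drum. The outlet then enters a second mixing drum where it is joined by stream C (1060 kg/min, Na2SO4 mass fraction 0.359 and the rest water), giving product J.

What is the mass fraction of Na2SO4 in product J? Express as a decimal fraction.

0.351

Overall, product flow = 4020 kg/min.
Na2SO4 in = 1780×0.309 + 1180×0.408 + 1060×0.359 = 1412 kg/min.
Na2SO4 fraction in J = 0.351.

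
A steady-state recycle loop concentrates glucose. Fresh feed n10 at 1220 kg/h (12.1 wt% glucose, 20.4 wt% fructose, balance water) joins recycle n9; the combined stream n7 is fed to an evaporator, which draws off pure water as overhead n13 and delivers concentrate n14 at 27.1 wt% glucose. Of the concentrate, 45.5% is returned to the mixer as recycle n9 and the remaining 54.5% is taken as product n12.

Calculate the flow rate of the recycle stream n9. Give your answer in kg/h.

454.8 kg/h

Overall glucose balance (none leaves overhead): glucose in fresh feed = glucose in product, i.e. 1220×0.121 = (1−0.455)·n14·0.271.
n14 = 147.62/(0.271×0.545) = 999.49 kg/h.
Recycle n9 = 0.455×999.49 = 454.77 kg/h.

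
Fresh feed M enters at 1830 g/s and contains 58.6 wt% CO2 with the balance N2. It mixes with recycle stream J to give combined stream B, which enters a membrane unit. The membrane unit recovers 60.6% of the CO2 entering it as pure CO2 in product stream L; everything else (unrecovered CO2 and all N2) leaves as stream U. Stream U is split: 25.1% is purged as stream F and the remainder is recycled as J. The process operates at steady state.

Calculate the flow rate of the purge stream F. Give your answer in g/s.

N2 enters only via M and leaves only via the purge: 1830×0.414 = 0.251×(N2 in U), and the membrane unit passes all N2, so N2 in B = N2 in U = 3018.4 g/s.
CO2 in B: m_A = 1830×0.586 + (1−0.251)·(1−0.606)·m_A, so m_A = 1072.4/0.7049 = 1521.3 g/s.
U = (1−0.606)×1521.3 + 3018.4 = 3617.8 g/s.
Purge F = 0.251×3617.8 = 908.07 g/s.

908.1 g/s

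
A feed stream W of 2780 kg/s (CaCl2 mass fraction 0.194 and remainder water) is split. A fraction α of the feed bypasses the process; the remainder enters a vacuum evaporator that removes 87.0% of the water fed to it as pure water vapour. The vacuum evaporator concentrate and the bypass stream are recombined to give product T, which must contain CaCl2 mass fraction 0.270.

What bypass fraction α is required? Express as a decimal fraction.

All 2780×0.194 = 539.32 kg/s of CaCl2 reaches T, so T = 539.32/0.270 = 1997.5 kg/s and vapour = 782.52 kg/s.
The evaporator receives (1−α)·2780 of feed at 0.806 water and removes 0.870 of that water:
0.870×0.806×(1−α)×2780 = 782.52
(1−α) = 782.52/1949.4 = 0.4014;  α = 0.5986.

0.599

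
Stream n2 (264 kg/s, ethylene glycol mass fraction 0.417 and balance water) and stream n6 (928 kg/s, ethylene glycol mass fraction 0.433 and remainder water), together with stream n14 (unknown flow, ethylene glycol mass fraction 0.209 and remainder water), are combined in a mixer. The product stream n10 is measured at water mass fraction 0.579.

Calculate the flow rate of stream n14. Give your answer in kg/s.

Let n14 be the unknown flow. Total out = 1192 + n14.
water balance: 680.09 + 0.791·n14 = 0.579·(1192 + n14)
(0.791 − 0.579)·n14 = 0.579×1192 − 680.09 = 10.08
n14 = 10.08 / 0.212 = 47.547 kg/s

47.55 kg/s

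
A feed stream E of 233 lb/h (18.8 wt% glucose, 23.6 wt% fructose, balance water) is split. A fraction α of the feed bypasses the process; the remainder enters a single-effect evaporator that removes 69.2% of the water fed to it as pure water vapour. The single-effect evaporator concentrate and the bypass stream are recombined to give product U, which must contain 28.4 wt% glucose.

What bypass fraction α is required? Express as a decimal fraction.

All 233×0.188 = 43.804 lb/h of glucose reaches U, so U = 43.804/0.284 = 154.24 lb/h and vapour = 78.761 lb/h.
The evaporator receives (1−α)·233 of feed at 0.576 water and removes 0.692 of that water:
0.692×0.576×(1−α)×233 = 78.761
(1−α) = 78.761/92.872 = 0.8481;  α = 0.1519.

0.152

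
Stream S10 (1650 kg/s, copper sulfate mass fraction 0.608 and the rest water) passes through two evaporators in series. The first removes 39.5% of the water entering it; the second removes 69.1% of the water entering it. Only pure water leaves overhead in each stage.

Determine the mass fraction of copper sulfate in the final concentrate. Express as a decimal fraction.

water in feed = 1650×0.392 = 646.8 kg/s.
After stage 1: water left = (1−0.395)×646.8 = 391.31; stream total = 1394.5 kg/s.
After stage 2: water left = (1−0.691)×391.31 = 120.92; final concentrate = 1124.1 kg/s.
copper sulfate fraction = 1003.2/1124.1 = 0.892.

0.892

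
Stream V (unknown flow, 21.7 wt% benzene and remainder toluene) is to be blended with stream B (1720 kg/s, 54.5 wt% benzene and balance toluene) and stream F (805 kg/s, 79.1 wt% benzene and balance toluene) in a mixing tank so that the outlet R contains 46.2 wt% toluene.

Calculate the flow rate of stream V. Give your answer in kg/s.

672 kg/s

Let V be the unknown flow. Total out = 2525 + V.
toluene balance: 950.85 + 0.783·V = 0.462·(2525 + V)
(0.783 − 0.462)·V = 0.462×2525 − 950.85 = 215.7
V = 215.7 / 0.321 = 671.98 kg/s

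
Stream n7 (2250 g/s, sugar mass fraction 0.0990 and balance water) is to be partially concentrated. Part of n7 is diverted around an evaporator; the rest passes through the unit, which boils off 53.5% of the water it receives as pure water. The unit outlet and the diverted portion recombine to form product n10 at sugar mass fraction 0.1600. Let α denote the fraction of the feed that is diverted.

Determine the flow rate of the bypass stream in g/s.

470.4 g/s

All 2250×0.099 = 222.75 g/s of sugar reaches n10, so n10 = 222.75/0.160 = 1392.2 g/s and vapour = 857.81 g/s.
The evaporator receives (1−α)·2250 of feed at 0.901 water and removes 0.535 of that water:
0.535×0.901×(1−α)×2250 = 857.81
(1−α) = 857.81/1084.6 = 0.7909;  α = 0.2091.
Bypass flow = 0.2091×2250 = 470.44 g/s.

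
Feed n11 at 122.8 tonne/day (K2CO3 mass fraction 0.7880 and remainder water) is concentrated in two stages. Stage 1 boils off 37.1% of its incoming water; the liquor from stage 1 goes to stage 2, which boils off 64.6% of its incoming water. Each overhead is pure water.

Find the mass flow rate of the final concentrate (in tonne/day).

water in feed = 122.8×0.212 = 26.034 tonne/day.
After stage 1: water left = (1−0.371)×26.034 = 16.375; stream total = 113.14 tonne/day.
After stage 2: water left = (1−0.646)×16.375 = 5.7968; final concentrate = 102.56 tonne/day.

102.6 tonne/day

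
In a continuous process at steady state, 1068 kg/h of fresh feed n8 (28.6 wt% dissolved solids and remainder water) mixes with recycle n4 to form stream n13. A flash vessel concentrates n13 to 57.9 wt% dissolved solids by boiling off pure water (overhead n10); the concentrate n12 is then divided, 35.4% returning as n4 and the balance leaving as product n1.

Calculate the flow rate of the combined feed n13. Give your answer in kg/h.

1357 kg/h

Overall dissolved solids balance (none leaves overhead): dissolved solids in fresh feed = dissolved solids in product, i.e. 1068×0.286 = (1−0.354)·n12·0.579.
n12 = 305.45/(0.579×0.646) = 816.63 kg/h.
Recycle n4 = 0.354×816.63 = 289.09 kg/h.
Combined feed n13 = 1068 + 289.09 = 1357.1 kg/h.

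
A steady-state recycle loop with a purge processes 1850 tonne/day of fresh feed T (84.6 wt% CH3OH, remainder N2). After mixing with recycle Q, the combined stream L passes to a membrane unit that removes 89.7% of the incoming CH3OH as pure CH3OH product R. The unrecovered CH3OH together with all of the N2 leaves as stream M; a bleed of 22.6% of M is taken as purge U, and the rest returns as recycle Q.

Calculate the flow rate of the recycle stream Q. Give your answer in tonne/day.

N2 enters only via T and leaves only via the purge: 1850×0.154 = 0.226×(N2 in M), and the membrane unit passes all N2, so N2 in L = N2 in M = 1260.6 tonne/day.
CH3OH in L: m_A = 1850×0.846 + (1−0.226)·(1−0.897)·m_A, so m_A = 1565.1/0.9203 = 1700.7 tonne/day.
M = (1−0.897)×1700.7 + 1260.6 = 1435.8 tonne/day.
Recycle Q = (1−0.226)×1435.8 = 1111.3 tonne/day.

1111 tonne/day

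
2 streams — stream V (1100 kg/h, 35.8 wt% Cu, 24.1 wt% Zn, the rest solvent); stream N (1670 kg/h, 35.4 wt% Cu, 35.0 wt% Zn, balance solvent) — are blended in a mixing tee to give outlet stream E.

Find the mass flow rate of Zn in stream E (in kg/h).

849.6 kg/h

Zn out = Zn in = 1100×0.241 + 1670×0.350 = 849.6 kg/h.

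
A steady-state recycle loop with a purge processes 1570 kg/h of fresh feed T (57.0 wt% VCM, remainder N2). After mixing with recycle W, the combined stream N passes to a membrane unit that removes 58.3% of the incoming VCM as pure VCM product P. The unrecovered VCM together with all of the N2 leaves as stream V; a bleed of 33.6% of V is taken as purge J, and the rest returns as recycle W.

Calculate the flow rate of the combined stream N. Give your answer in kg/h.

N2 enters only via T and leaves only via the purge: 1570×0.430 = 0.336×(N2 in V), and the membrane unit passes all N2, so N2 in N = N2 in V = 2009.2 kg/h.
VCM in N: m_A = 1570×0.570 + (1−0.336)·(1−0.583)·m_A, so m_A = 894.9/0.7231 = 1237.6 kg/h.
N = 1237.6 + 2009.2 = 3246.8 kg/h.

3247 kg/h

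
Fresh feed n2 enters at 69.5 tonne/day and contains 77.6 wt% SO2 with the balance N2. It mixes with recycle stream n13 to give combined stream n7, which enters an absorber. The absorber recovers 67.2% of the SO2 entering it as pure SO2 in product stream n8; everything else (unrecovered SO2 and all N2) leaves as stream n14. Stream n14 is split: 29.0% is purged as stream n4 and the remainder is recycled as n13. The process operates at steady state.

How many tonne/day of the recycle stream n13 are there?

N2 enters only via n2 and leaves only via the purge: 69.5×0.224 = 0.290×(N2 in n14), and the absorber passes all N2, so N2 in n7 = N2 in n14 = 53.683 tonne/day.
SO2 in n7: m_A = 69.5×0.776 + (1−0.290)·(1−0.672)·m_A, so m_A = 53.932/0.7671 = 70.305 tonne/day.
n14 = (1−0.672)×70.305 + 53.683 = 76.743 tonne/day.
Recycle n13 = (1−0.290)×76.743 = 54.487 tonne/day.

54.49 tonne/day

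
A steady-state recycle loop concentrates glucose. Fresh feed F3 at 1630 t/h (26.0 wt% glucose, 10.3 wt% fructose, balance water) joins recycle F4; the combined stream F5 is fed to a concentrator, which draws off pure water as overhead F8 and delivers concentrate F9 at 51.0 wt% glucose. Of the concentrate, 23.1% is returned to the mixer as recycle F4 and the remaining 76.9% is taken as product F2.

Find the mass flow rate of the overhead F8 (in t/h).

799 t/h

Overall glucose balance (none leaves overhead): glucose in fresh feed = glucose in product, i.e. 1630×0.260 = (1−0.231)·F9·0.510.
F9 = 423.8/(0.510×0.769) = 1080.6 t/h.
Recycle F4 = 0.231×1080.6 = 249.62 t/h.
Combined feed F5 = 1630 + 249.62 = 1879.6 t/h.
Overhead F8 = F5 − F9 = 1879.6 − 1080.6 = 799.02 t/h.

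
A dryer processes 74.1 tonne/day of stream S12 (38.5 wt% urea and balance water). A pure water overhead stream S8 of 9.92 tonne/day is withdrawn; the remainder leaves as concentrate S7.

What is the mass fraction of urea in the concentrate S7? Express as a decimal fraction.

0.445

urea is not removed: 74.1×0.385 = 28.528 tonne/day of urea enters S7.
Concentrate = 74.1 − 9.92 = 64.18 tonne/day.
Mass fraction = 28.528/64.18 = 0.445.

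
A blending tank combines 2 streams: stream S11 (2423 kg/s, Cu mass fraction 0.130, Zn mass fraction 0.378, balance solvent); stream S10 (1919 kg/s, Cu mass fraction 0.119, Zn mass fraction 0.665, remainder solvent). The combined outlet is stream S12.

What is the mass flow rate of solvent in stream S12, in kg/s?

solvent out = solvent in = 2423×0.492 + 1919×0.216 = 1606.6 kg/s.

1607 kg/s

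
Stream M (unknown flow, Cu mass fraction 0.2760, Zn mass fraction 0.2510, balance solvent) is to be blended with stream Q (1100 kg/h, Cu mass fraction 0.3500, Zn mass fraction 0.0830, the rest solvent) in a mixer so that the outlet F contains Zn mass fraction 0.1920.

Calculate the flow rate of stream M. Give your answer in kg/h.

2032 kg/h

Let M be the unknown flow. Total out = 1100 + M.
Zn balance: 91.3 + 0.251·M = 0.192·(1100 + M)
(0.251 − 0.192)·M = 0.192×1100 − 91.3 = 119.9
M = 119.9 / 0.059 = 2032.2 kg/h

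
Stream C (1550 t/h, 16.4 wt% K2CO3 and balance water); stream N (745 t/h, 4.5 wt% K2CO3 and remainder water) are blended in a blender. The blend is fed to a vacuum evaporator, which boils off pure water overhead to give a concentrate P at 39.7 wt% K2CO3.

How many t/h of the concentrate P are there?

724.7 t/h

K2CO3 entering = 1550×0.164 + 745×0.045 = 287.73 t/h.
All K2CO3 reports to P, so P = 287.73/0.397 = 724.75 t/h.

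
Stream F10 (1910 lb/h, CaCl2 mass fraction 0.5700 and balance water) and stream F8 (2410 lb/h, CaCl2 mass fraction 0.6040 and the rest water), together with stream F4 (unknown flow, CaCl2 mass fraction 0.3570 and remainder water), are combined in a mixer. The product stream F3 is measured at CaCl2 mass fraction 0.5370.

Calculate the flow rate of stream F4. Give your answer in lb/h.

Let F4 be the unknown flow. Total out = 4320 + F4.
CaCl2 balance: 2544.3 + 0.357·F4 = 0.537·(4320 + F4)
(0.357 − 0.537)·F4 = 0.537×4320 − 2544.3 = -224.5
F4 = -224.5 / -0.180 = 1247.2 lb/h

1247 lb/h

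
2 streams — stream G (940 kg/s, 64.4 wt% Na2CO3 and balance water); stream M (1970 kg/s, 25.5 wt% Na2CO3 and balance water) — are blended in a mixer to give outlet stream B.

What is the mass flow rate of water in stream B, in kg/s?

1802 kg/s

water out = water in = 940×0.356 + 1970×0.745 = 1802.3 kg/s.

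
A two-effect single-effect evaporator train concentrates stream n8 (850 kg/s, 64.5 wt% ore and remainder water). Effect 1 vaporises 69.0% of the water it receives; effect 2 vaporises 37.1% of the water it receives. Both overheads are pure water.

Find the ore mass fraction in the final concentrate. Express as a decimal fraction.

0.903

water in feed = 850×0.355 = 301.75 kg/s.
After stage 1: water left = (1−0.690)×301.75 = 93.543; stream total = 641.79 kg/s.
After stage 2: water left = (1−0.371)×93.543 = 58.838; final concentrate = 607.09 kg/s.
ore fraction = 548.25/607.09 = 0.903.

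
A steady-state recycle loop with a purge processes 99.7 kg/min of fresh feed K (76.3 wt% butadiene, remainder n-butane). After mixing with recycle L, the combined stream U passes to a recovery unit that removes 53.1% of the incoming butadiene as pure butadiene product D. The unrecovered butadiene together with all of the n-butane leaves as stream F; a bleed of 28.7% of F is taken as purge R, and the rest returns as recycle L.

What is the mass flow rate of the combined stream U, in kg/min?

n-butane enters only via K and leaves only via the purge: 99.7×0.237 = 0.287×(n-butane in F), and the recovery unit passes all n-butane, so n-butane in U = n-butane in F = 82.331 kg/min.
butadiene in U: m_A = 99.7×0.763 + (1−0.287)·(1−0.531)·m_A, so m_A = 76.071/0.6656 = 114.29 kg/min.
U = 114.29 + 82.331 = 196.62 kg/min.

196.6 kg/min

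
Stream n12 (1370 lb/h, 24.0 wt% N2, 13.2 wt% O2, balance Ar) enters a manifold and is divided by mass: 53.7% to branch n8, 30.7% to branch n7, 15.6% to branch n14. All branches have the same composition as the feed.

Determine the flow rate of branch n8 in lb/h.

735.7 lb/h

Branch n8 flow = 0.537×1370 = 735.69 lb/h.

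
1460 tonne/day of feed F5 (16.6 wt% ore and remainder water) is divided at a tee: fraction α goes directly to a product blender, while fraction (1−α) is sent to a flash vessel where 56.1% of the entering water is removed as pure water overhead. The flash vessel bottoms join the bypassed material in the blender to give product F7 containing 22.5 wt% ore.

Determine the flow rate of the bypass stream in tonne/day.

All 1460×0.166 = 242.36 tonne/day of ore reaches F7, so F7 = 242.36/0.225 = 1077.2 tonne/day and vapour = 382.84 tonne/day.
The evaporator receives (1−α)·1460 of feed at 0.834 water and removes 0.561 of that water:
0.561×0.834×(1−α)×1460 = 382.84
(1−α) = 382.84/683.1 = 0.5605;  α = 0.4395.
Bypass flow = 0.4395×1460 = 641.74 tonne/day.

641.7 tonne/day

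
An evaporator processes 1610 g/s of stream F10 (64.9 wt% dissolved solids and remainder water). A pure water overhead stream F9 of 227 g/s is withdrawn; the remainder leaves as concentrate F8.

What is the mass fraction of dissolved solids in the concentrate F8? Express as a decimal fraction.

0.7555

dissolved solids is not removed: 1610×0.649 = 1044.9 g/s of dissolved solids enters F8.
Concentrate = 1610 − 227 = 1383 g/s.
Mass fraction = 1044.9/1383 = 0.7555.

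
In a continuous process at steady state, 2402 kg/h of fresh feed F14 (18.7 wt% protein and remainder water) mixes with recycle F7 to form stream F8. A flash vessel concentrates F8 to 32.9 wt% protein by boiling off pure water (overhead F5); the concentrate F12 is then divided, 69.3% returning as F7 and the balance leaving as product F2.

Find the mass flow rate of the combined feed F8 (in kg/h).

Overall protein balance (none leaves overhead): protein in fresh feed = protein in product, i.e. 2402×0.187 = (1−0.693)·F12·0.329.
F12 = 449.17/(0.329×0.307) = 4447.1 kg/h.
Recycle F7 = 0.693×4447.1 = 3081.9 kg/h.
Combined feed F8 = 2402 + 3081.9 = 5483.9 kg/h.

5484 kg/h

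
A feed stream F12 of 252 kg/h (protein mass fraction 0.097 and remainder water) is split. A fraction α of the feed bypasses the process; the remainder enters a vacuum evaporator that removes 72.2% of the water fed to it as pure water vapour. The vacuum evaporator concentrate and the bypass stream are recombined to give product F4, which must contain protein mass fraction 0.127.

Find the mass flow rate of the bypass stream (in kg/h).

160.7 kg/h

All 252×0.097 = 24.444 kg/h of protein reaches F4, so F4 = 24.444/0.127 = 192.47 kg/h and vapour = 59.528 kg/h.
The evaporator receives (1−α)·252 of feed at 0.903 water and removes 0.722 of that water:
0.722×0.903×(1−α)×252 = 59.528
(1−α) = 59.528/164.3 = 0.3623;  α = 0.6377.
Bypass flow = 0.6377×252 = 160.7 kg/h.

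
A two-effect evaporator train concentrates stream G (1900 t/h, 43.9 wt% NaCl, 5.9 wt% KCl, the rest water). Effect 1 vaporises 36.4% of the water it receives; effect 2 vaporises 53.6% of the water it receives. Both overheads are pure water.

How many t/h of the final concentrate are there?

1228 t/h

water in feed = 1900×0.502 = 953.8 t/h.
After stage 1: water left = (1−0.364)×953.8 = 606.62; stream total = 1552.8 t/h.
After stage 2: water left = (1−0.536)×606.62 = 281.47; final concentrate = 1227.7 t/h.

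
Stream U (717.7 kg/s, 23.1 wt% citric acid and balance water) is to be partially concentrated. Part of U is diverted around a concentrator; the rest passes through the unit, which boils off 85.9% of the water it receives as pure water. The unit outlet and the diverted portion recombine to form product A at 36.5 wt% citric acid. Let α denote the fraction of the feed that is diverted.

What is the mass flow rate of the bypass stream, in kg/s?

318.8 kg/s

All 717.7×0.231 = 165.79 kg/s of citric acid reaches A, so A = 165.79/0.365 = 454.22 kg/s and vapour = 263.48 kg/s.
The evaporator receives (1−α)·717.7 of feed at 0.769 water and removes 0.859 of that water:
0.859×0.769×(1−α)×717.7 = 263.48
(1−α) = 263.48/474.09 = 0.5558;  α = 0.4442.
Bypass flow = 0.4442×717.7 = 318.83 kg/s.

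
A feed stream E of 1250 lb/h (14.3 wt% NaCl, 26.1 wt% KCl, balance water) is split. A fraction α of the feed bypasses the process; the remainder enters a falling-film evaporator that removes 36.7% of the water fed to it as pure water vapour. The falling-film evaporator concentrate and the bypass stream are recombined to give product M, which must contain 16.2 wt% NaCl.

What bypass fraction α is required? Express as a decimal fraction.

All 1250×0.143 = 178.75 lb/h of NaCl reaches M, so M = 178.75/0.162 = 1103.4 lb/h and vapour = 146.6 lb/h.
The evaporator receives (1−α)·1250 of feed at 0.596 water and removes 0.367 of that water:
0.367×0.596×(1−α)×1250 = 146.6
(1−α) = 146.6/273.42 = 0.5362;  α = 0.4638.

0.464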